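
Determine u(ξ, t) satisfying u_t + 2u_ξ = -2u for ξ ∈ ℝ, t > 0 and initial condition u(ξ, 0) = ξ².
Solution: Substitute u = exp(-2t)w, i.e. w = exp(2t)u.
By the product rule, u_t = exp(-2t)(w_t - 2w), u_ξ = exp(-2t)w_ξ.
Substituting into the PDE and dividing by exp(-2t): w_t - 2w + 2w_ξ = -2w.
The lower-order terms cancel, leaving the standard advection equation w_t + 2w_ξ = 0.
Initial data for w: w(ξ,0) = u(ξ,0) = ξ².
Solve for w:
  By method of characteristics (waves move right with speed 2):
  Along characteristics ξ - 2t = const, w is constant, so w(ξ,t) = f(ξ - 2t) with f = w(·, 0).
Hence w(ξ,t) = 4t² - 4tξ + ξ².
Transform back: u(ξ,t) = exp(-2t)w(ξ,t).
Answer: u(ξ, t) = 4t²exp(-2t) - 4tξexp(-2t) + ξ²exp(-2t)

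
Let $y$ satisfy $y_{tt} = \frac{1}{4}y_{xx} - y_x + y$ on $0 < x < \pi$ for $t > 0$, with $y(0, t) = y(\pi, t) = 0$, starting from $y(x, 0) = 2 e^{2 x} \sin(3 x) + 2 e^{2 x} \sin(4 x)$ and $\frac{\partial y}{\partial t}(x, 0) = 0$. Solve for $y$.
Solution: Substitute $y = e^{2x}u$.
Then $y_x = e^{2x}(u_x + 2u)$, $y_{xx} = e^{2x}(u_{xx} + 4u_x + 4u)$, $y_{tt} = e^{2x}u_{tt}$; substituting and dividing by $e^{2x}$, the lower-order terms cancel: $u_{tt} = \frac{1}{4}u_{xx}$ (standard wave equation).
Data for $u$: $u(x,0) = e^{-2x}y(x,0) = 2 \sin(3 x) + 2 \sin(4 x)$; $u_t(x,0) = e^{-2x}y_t(x,0) = 0$. The boundary conditions carry over: $u(0,t) = u(\pi,t) = 0$.
Separating variables: $u = \sum [A_n \cos(\omega_n t) + B_n \sin(\omega_n t)] \sin(nx)$, $\omega_n = n/2$. From ICs: $A_3=2, A_4=2$.
So $u(x,t) = 2 \sin(3 x) \cos(3 t/2) + 2 \sin(4 x) \cos(2 t)$, and $y(x,t) = e^{2x}u(x,t)$.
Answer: $y(x, t) = 2 e^{2 x} \sin(3 x) \cos(3 t/2) + 2 e^{2 x} \sin(4 x) \cos(2 t)$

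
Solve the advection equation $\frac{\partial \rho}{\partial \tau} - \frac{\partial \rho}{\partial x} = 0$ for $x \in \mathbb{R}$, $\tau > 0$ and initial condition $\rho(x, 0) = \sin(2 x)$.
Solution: By characteristics ($dx/d\tau = -1$), $\rho(x,\tau) = f(x + \tau)$ with $f = \rho( \cdot , 0)$.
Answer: $\rho(x, \tau) = \sin(2 \tau + 2 x)$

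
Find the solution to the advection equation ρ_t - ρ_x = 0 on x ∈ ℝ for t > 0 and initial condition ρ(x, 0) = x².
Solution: By method of characteristics (waves move left with speed 1):
Along characteristics x + t = const, ρ is constant, so ρ(x,t) = f(x + t) with f = ρ(·, 0).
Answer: ρ(x, t) = t² + 2tx + x²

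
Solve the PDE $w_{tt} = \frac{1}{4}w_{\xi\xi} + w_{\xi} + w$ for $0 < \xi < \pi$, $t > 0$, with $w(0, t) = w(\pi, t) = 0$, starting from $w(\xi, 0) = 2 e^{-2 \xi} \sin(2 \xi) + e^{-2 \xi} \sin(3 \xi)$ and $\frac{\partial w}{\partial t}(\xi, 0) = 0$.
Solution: Substitute $w = e^{-2\xi}u$, i.e. $u = e^{2\xi}w$.
By the product rule, $w_{\xi} = e^{-2\xi}(u_{\xi} - 2u)$, $w_{\xi\xi} = e^{-2\xi}(u_{\xi\xi} - 4u_{\xi} + 4u)$, $w_{tt} = e^{-2\xi}u_{tt}$.
Substituting into the PDE and dividing by $e^{-2\xi}$: $u_{tt} = \frac{1}{4}(u_{\xi\xi} - 4u_{\xi} + 4u) + (u_{\xi} - 2u) + u$.
The lower-order terms cancel, leaving the standard wave equation $u_{tt} = \frac{1}{4}u_{\xi\xi}$.
Initial data for $u$: $u(\xi,0) = e^{2\xi}w(\xi,0) = 2 \sin(2 \xi) + \sin(3 \xi)$; $u_t(\xi,0) = e^{2\xi}w_t(\xi,0) = 0$. The boundary conditions carry over: $u(0,t) = u(\pi,t) = 0$.
Solve for $u$:
  Using separation of variables $u = X(\xi)T(t)$:
  Eigenfunctions: $\sin(n\xi)$, $n = 1, 2, 3, \ldots$
  General solution: $u(\xi, t) = \sum [A_n \cos(n t/2) + B_n \sin(n t/2)] \sin(n\xi)$
  From $u(\xi,0) = 2 \sin(2 \xi) + \sin(3 \xi)$: $A_2=2, A_3=1$. From $u_t(\xi,0) = 0$: all $B_n = 0$.
Hence $u(\xi,t) = 2 \sin(2 \xi) \cos(t) + \sin(3 \xi) \cos(3 t/2)$.
Transform back: $w(\xi,t) = e^{-2\xi}u(\xi,t)$.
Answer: $w(\xi, t) = 2 e^{-2 \xi} \sin(2 \xi) \cos(t) + e^{-2 \xi} \sin(3 \xi) \cos(3 t/2)$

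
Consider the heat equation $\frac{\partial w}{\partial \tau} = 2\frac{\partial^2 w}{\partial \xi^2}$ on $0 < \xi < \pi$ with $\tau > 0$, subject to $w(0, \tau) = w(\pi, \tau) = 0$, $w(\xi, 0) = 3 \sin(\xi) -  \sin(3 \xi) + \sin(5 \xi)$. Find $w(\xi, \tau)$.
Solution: Using separation of variables $w = X(\xi)T(\tau)$:
Eigenfunctions: $\sin(n\xi)$, $n = 1, 2, 3, \ldots$
General solution: $w(\xi, \tau) = \sum c_n \sin(n\xi) e^{-2n^2 \tau}$
Matching $w(\xi,0) = 3 \sin(\xi) - \sin(3 \xi) + \sin(5 \xi)$ term by term: $c_1=3, c_3=-1, c_5=1$.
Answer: $w(\xi, \tau) = 3 e^{-2 \tau} \sin(\xi) -  e^{-18 \tau} \sin(3 \xi) + e^{-50 \tau} \sin(5 \xi)$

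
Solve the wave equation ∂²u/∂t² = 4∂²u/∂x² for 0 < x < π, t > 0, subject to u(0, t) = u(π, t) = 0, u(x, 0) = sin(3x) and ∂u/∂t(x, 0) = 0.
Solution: Using separation of variables u = X(x)T(t):
Eigenfunctions: sin(nx), n = 1, 2, 3, ...
General solution: u(x, t) = Σ [A_n cos(2n t) + B_n sin(2n t)] sin(nx)
From u(x,0) = sin(3x): A_3=1. From u_t(x,0) = 0: all B_n = 0.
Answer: u(x, t) = sin(3x)cos(6t)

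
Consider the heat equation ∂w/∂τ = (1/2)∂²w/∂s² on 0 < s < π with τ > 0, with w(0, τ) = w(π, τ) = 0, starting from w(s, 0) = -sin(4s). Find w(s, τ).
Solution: Separating variables: w = Σ c_n exp(-n²τ/2) sin(ns). From w(s,0) = -sin(4s): c_4=-1.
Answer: w(s, τ) = -exp(-8τ)sin(4s)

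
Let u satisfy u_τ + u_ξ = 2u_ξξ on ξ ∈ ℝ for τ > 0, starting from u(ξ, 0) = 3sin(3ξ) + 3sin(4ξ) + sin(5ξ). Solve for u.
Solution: Moving frame: η = ξ - τ, σ = τ, u = w(η,σ), so u_τ = w_σ - w_η and u_ξξ = w_ηη.
Hence u_τ + u_ξ = w_σ and the PDE becomes the heat equation w_σ = 2w_ηη on η ∈ ℝ.
Initial data: w(η,0) = u(η,0) = 3sin(3η) + 3sin(4η) + sin(5η). Each mode sin(nη) decays as exp(-2n²σ) on ℝ, so w(η,σ) = Σ c_n exp(-2n²σ) sin(nη) with c_3=3, c_4=3, c_5=1: w(η,σ) = 3exp(-18σ)sin(3η) + 3exp(-32σ)sin(4η) + exp(-50σ)sin(5η).
Substituting back: u(ξ,τ) = w(ξ - τ, τ).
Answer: u(ξ, τ) = 3exp(-18τ)sin(3ξ - 3τ) + 3exp(-32τ)sin(4ξ - 4τ) + exp(-50τ)sin(5ξ - 5τ)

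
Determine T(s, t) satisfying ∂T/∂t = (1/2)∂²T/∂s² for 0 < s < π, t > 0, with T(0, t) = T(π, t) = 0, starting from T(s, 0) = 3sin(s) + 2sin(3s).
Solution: Using separation of variables T = X(s)G(t):
Eigenfunctions: sin(ns), n = 1, 2, 3, ...
General solution: T(s, t) = Σ c_n sin(ns) exp(-n² t/2)
Matching T(s,0) = 3sin(s) + 2sin(3s) term by term: c_1=3, c_3=2.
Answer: T(s, t) = 3exp(-t/2)sin(s) + 2exp(-9t/2)sin(3s)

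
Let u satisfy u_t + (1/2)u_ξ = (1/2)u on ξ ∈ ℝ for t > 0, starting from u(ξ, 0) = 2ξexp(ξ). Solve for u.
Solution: Substitute u = exp(ξ)w, i.e. w = exp(-ξ)u.
By the product rule, u_ξ = exp(ξ)(w_ξ + w), u_t = exp(ξ)w_t.
Substituting into the PDE and dividing by exp(ξ): w_t + (1/2)(w_ξ + w) = (1/2)w.
The lower-order terms cancel, leaving the standard advection equation w_t + (1/2)w_ξ = 0.
Initial data for w: w(ξ,0) = exp(-ξ)u(ξ,0) = 2ξ.
Solve for w:
  By method of characteristics (waves move right with speed 1/2):
  Along characteristics ξ - (1/2)t = const, w is constant, so w(ξ,t) = f(ξ - (1/2)t) with f = w(·, 0).
Hence w(ξ,t) = -t + 2ξ.
Transform back: u(ξ,t) = exp(ξ)w(ξ,t).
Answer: u(ξ, t) = -texp(ξ) + 2ξexp(ξ)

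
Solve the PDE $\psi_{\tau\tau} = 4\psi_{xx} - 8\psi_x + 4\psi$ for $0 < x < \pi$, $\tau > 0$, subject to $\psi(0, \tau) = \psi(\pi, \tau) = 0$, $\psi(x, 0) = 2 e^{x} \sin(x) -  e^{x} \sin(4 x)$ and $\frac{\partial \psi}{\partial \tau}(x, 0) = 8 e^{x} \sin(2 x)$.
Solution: Substitute $\psi = e^{x}u$.
Then $\psi_x = e^{x}(u_x + u)$, $\psi_{xx} = e^{x}(u_{xx} + 2u_x + u)$, $\psi_{\tau\tau} = e^{x}u_{\tau\tau}$; substituting and dividing by $e^{x}$, the lower-order terms cancel: $u_{\tau\tau} = 4u_{xx}$ (standard wave equation).
Data for $u$: $u(x,0) = e^{-x}\psi(x,0) = 2 \sin(x) - \sin(4 x)$; $u_{\tau}(x,0) = e^{-x}\psi_{\tau}(x,0) = 8 \sin(2 x)$. The boundary conditions carry over: $u(0,\tau) = u(\pi,\tau) = 0$.
Separating variables: $u = \sum [A_n \cos(\omega_n \tau) + B_n \sin(\omega_n \tau)] \sin(nx)$, $\omega_n = 2n$. From ICs ($B_n$ = velocity coefficient / $\omega_n$): $A_1=2, A_4=-1, B_2=2$.
So $u(x,\tau) = 2 \sin(x) \cos(2 \tau) + 2 \sin(2 x) \sin(4 \tau) - \sin(4 x) \cos(8 \tau)$, and $\psi(x,\tau) = e^{x}u(x,\tau)$.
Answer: $\psi(x, \tau) = 2 e^{x} \sin(4 \tau) \sin(2 x) + 2 e^{x} \sin(x) \cos(2 \tau) -  e^{x} \sin(4 x) \cos(8 \tau)$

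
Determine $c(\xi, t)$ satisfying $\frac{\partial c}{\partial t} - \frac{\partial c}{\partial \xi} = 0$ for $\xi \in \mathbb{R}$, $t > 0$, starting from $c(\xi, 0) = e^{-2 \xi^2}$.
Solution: By characteristics ($d\xi/dt = -1$), $c(\xi,t) = f(\xi + t)$ with $f = c( \cdot , 0)$.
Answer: $c(\xi, t) = e^{-2 (\xi + t)^2}$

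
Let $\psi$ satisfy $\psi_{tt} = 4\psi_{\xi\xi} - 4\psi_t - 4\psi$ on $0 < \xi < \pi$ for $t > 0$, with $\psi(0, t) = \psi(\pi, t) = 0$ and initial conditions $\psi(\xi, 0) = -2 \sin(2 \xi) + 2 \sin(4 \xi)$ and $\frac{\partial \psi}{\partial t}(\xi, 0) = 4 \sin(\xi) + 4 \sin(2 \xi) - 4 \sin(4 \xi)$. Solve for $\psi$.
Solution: Substitute $\psi = e^{-2t}u$, i.e. $u = e^{2t}\psi$.
By the product rule, $\psi_t = e^{-2t}(u_t - 2u)$, $\psi_{tt} = e^{-2t}(u_{tt} - 4u_t + 4u)$, $\psi_{\xi\xi} = e^{-2t}u_{\xi\xi}$.
Substituting into the PDE and dividing by $e^{-2t}$: $u_{tt} - 4u_t + 4u = 4u_{\xi\xi} - 4(u_t - 2u) - 4u$.
The lower-order terms cancel, leaving the standard wave equation $u_{tt} = 4u_{\xi\xi}$.
Initial data for $u$: $u(\xi,0) = \psi(\xi,0) = -2 \sin(2 \xi) + 2 \sin(4 \xi)$; $u_t(\xi,0) = \psi_t(\xi,0) + 2\psi(\xi,0) = 4 \sin(\xi)$. The boundary conditions carry over: $u(0,t) = u(\pi,t) = 0$.
Solve for $u$:
  Using separation of variables $u = X(\xi)T(t)$:
  Eigenfunctions: $\sin(n\xi)$, $n = 1, 2, 3, \ldots$
  General solution: $u(\xi, t) = \sum [A_n \cos(2n t) + B_n \sin(2n t)] \sin(n\xi)$
  From $u(\xi,0) = -2 \sin(2 \xi) + 2 \sin(4 \xi)$: $A_2=-2, A_4=2$. From $u_t(\xi,0) = 4 \sin(\xi)$, using $u_t(\xi,0) = \sum \omega_n B_n \sin(n\xi)$ with $\omega_n = 2n$: $B_1 = 4/2 = 2$.
Hence $u(\xi,t) = 2 \sin(2 t) \sin(\xi) - 2 \sin(2 \xi) \cos(4 t) + 2 \sin(4 \xi) \cos(8 t)$.
Transform back: $\psi(\xi,t) = e^{-2t}u(\xi,t)$.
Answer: $\psi(\xi, t) = 2 e^{-2 t} \sin(\xi) \sin(2 t) - 2 e^{-2 t} \sin(2 \xi) \cos(4 t) + 2 e^{-2 t} \sin(4 \xi) \cos(8 t)$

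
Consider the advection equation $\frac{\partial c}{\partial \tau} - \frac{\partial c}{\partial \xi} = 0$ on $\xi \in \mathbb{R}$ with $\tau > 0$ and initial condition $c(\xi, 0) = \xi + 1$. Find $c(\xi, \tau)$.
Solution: By method of characteristics (waves move left with speed 1):
Along characteristics $\xi + \tau =$ const, $c$ is constant, so $c(\xi,\tau) = f(\xi + \tau)$ with $f = c( \cdot , 0)$.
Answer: $c(\xi, \tau) = \tau + \xi + 1$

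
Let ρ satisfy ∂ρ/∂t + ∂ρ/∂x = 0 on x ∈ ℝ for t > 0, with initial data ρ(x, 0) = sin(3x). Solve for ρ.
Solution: By characteristics (dx/dt = 1), ρ(x,t) = f(x - t) with f = ρ(·, 0).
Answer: ρ(x, t) = -sin(3t - 3x)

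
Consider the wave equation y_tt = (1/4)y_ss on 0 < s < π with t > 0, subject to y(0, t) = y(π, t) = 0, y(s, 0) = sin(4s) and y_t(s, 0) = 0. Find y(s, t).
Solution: Using separation of variables y = X(s)T(t):
Eigenfunctions: sin(ns), n = 1, 2, 3, ...
General solution: y(s, t) = Σ [A_n cos(n t/2) + B_n sin(n t/2)] sin(ns)
From y(s,0) = sin(4s): A_4=1. From y_t(s,0) = 0: all B_n = 0.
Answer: y(s, t) = sin(4s)cos(2t)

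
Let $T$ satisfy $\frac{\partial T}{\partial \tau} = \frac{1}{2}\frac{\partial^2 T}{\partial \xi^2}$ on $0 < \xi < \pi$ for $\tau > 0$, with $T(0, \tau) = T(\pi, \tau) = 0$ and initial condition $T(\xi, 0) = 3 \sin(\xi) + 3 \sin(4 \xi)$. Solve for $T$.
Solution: Using separation of variables $T = X(\xi)G(\tau)$:
Eigenfunctions: $\sin(n\xi)$, $n = 1, 2, 3, \ldots$
General solution: $T(\xi, \tau) = \sum c_n \sin(n\xi) e^{-n^2 \tau/2}$
Matching $T(\xi,0) = 3 \sin(\xi) + 3 \sin(4 \xi)$ term by term: $c_1=3, c_4=3$.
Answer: $T(\xi, \tau) = 3 e^{-8 \tau} \sin(4 \xi) + 3 e^{-\tau/2} \sin(\xi)$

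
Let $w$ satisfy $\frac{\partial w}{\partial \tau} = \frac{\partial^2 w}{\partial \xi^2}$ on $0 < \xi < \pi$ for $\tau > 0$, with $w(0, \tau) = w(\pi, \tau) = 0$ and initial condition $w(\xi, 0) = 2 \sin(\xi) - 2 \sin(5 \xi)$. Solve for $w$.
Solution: Separating variables: $w = \sum c_n e^{-n^2\tau} \sin(n\xi)$. From $w(\xi,0) = 2 \sin(\xi) - 2 \sin(5 \xi)$: $c_1=2, c_5=-2$.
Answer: $w(\xi, \tau) = 2 e^{-\tau} \sin(\xi) - 2 e^{-25 \tau} \sin(5 \xi)$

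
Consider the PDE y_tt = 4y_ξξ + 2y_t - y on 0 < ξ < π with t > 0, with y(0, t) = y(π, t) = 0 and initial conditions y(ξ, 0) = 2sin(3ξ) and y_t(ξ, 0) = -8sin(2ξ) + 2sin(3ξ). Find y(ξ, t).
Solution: Substitute y = exp(t)u, i.e. u = exp(-t)y.
By the product rule, y_t = exp(t)(u_t + u), y_tt = exp(t)(u_tt + 2u_t + u), y_ξξ = exp(t)u_ξξ.
Substituting into the PDE and dividing by exp(t): u_tt + 2u_t + u = 4u_ξξ + 2(u_t + u) - u.
The lower-order terms cancel, leaving the standard wave equation u_tt = 4u_ξξ.
Initial data for u: u(ξ,0) = y(ξ,0) = 2sin(3ξ); u_t(ξ,0) = y_t(ξ,0) - y(ξ,0) = -8sin(2ξ). The boundary conditions carry over: u(0,t) = u(π,t) = 0.
Solve for u:
  Using separation of variables u = X(ξ)T(t):
  Eigenfunctions: sin(nξ), n = 1, 2, 3, ...
  General solution: u(ξ, t) = Σ [A_n cos(2n t) + B_n sin(2n t)] sin(nξ)
  From u(ξ,0) = 2sin(3ξ): A_3=2. From u_t(ξ,0) = -8sin(2ξ), using u_t(ξ,0) = Σ ω_n B_n sin(nξ) with ω_n = 2n: B_2 = (-8)/4 = -2.
Hence u(ξ,t) = -2sin(4t)sin(2ξ) + 2sin(3ξ)cos(6t).
Transform back: y(ξ,t) = exp(t)u(ξ,t).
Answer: y(ξ, t) = -2exp(t)sin(4t)sin(2ξ) + 2exp(t)sin(3ξ)cos(6t)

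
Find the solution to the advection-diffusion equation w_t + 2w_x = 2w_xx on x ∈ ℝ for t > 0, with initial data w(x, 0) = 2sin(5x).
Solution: Moving frame: η = x - 2t, σ = t, w = u(η,σ), so w_t = u_σ - 2u_η and w_xx = u_ηη.
Hence w_t + 2w_x = u_σ and the PDE becomes the heat equation u_σ = 2u_ηη on η ∈ ℝ.
Initial data: u(η,0) = w(η,0) = 2sin(5η). Each mode sin(nη) decays as exp(-2n²σ) on ℝ, so u(η,σ) = Σ c_n exp(-2n²σ) sin(nη) with c_5=2: u(η,σ) = 2exp(-50σ)sin(5η).
Substituting back: w(x,t) = u(x - 2t, t).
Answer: w(x, t) = -2exp(-50t)sin(10t - 5x)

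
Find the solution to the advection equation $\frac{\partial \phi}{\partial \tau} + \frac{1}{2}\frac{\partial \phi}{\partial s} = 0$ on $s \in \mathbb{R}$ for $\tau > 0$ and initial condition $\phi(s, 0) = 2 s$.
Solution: By characteristics ($ds/d\tau = 1/2$), $\phi(s,\tau) = f(s - \frac{1}{2}\tau)$ with $f = \phi( \cdot , 0)$.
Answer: $\phi(s, \tau) = - \tau + 2 s$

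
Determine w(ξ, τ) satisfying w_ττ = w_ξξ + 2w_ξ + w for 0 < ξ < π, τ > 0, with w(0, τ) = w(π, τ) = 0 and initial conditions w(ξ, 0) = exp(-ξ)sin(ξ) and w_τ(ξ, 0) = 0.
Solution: Substitute w = exp(-ξ)u.
Then w_ξ = exp(-ξ)(u_ξ - u), w_ξξ = exp(-ξ)(u_ξξ - 2u_ξ + u), w_ττ = exp(-ξ)u_ττ; substituting and dividing by exp(-ξ), the lower-order terms cancel: u_ττ = u_ξξ (standard wave equation).
Data for u: u(ξ,0) = exp(ξ)w(ξ,0) = sin(ξ); u_τ(ξ,0) = exp(ξ)w_τ(ξ,0) = 0. The boundary conditions carry over: u(0,τ) = u(π,τ) = 0.
Separating variables: u = Σ [A_n cos(ω_n τ) + B_n sin(ω_n τ)] sin(nξ), ω_n = n. From ICs: A_1=1.
So u(ξ,τ) = sin(ξ)cos(τ), and w(ξ,τ) = exp(-ξ)u(ξ,τ).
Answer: w(ξ, τ) = exp(-ξ)sin(ξ)cos(τ)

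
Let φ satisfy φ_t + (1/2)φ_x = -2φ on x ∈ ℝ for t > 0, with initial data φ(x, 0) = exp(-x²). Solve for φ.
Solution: Substitute φ = exp(-2t)u, i.e. u = exp(2t)φ.
By the product rule, φ_t = exp(-2t)(u_t - 2u), φ_x = exp(-2t)u_x.
Substituting into the PDE and dividing by exp(-2t): u_t - 2u + (1/2)u_x = -2u.
The lower-order terms cancel, leaving the standard advection equation u_t + (1/2)u_x = 0.
Initial data for u: u(x,0) = φ(x,0) = exp(-x²).
Solve for u:
  By method of characteristics (waves move right with speed 1/2):
  Along characteristics x - (1/2)t = const, u is constant, so u(x,t) = f(x - (1/2)t) with f = u(·, 0).
Hence u(x,t) = exp(-(-t/2 + x)²).
Transform back: φ(x,t) = exp(-2t)u(x,t).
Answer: φ(x, t) = exp(-2t)exp(-(-t/2 + x)²)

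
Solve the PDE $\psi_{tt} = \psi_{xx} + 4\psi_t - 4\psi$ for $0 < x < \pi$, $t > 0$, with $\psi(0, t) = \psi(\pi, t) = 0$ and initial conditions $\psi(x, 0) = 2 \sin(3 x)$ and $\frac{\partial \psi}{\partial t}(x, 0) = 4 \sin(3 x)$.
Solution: Substitute $\psi = e^{2t}u$.
Then $\psi_t = e^{2t}(u_t + 2u)$, $\psi_{tt} = e^{2t}(u_{tt} + 4u_t + 4u)$, $\psi_{xx} = e^{2t}u_{xx}$; substituting and dividing by $e^{2t}$, the lower-order terms cancel: $u_{tt} = u_{xx}$ (standard wave equation).
Data for $u$: $u(x,0) = \psi(x,0) = 2 \sin(3 x)$; $u_t(x,0) = \psi_t(x,0) - 2\psi(x,0) = 0$. The boundary conditions carry over: $u(0,t) = u(\pi,t) = 0$.
Separating variables: $u = \sum [A_n \cos(\omega_n t) + B_n \sin(\omega_n t)] \sin(nx)$, $\omega_n = n$. From ICs: $A_3=2$.
So $u(x,t) = 2 \sin(3 x) \cos(3 t)$, and $\psi(x,t) = e^{2t}u(x,t)$.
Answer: $\psi(x, t) = 2 e^{2 t} \sin(3 x) \cos(3 t)$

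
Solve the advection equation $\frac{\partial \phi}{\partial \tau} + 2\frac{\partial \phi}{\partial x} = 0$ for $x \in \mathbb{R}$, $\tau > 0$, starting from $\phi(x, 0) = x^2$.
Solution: By characteristics ($dx/d\tau = 2$), $\phi(x,\tau) = f(x - 2\tau)$ with $f = \phi( \cdot , 0)$.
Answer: $\phi(x, \tau) = 4 \tau^2 - 4 \tau x + x^2$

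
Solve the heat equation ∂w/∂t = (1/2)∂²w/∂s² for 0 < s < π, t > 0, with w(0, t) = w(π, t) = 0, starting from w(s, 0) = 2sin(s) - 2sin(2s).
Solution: Using separation of variables w = X(s)T(t):
Eigenfunctions: sin(ns), n = 1, 2, 3, ...
General solution: w(s, t) = Σ c_n sin(ns) exp(-n² t/2)
Matching w(s,0) = 2sin(s) - 2sin(2s) term by term: c_1=2, c_2=-2.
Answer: w(s, t) = -2exp(-2t)sin(2s) + 2exp(-t/2)sin(s)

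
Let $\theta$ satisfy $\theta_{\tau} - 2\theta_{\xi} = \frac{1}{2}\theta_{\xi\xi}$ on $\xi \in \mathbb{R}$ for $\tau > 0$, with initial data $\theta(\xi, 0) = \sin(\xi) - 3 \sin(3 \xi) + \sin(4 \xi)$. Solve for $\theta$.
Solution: Change to a moving frame: let $\eta = \xi + 2\tau$, $\sigma = \tau$ and write $\theta(\xi,\tau) = u(\eta,\sigma)$.
By the chain rule $\theta_{\tau} = u_{\sigma} + 2u_{\eta}$, $\theta_{\xi} = u_{\eta}$, $\theta_{\xi\xi} = u_{\eta\eta}$.
Then $\theta_{\tau} - 2\theta_{\xi} = u_{\sigma}$: the advection term cancels and the PDE becomes the heat equation $u_{\sigma} = \frac{1}{2}u_{\eta\eta}$ on $\eta \in \mathbb{R}$.
Initial data: $u(\eta,0) = \theta(\eta,0) = \sin(\eta) - 3 \sin(3 \eta) + \sin(4 \eta)$.
On $\eta \in \mathbb{R}$ each mode satisfies $(\sin(n\eta))'' = -n^2 \sin(n\eta)$, so $e^{-n^2\sigma/2} \sin(n\eta)$ solves the heat equation; by superposition $u(\eta,\sigma) = \sum c_n e^{-n^2\sigma/2} \sin(n\eta)$.
Reading off the coefficients: $c_1=1, c_3=-3, c_4=1$, so $u(\eta,\sigma) = e^{-8 \sigma} \sin(4 \eta) + e^{-\sigma/2} \sin(\eta) - 3 e^{-9 \sigma/2} \sin(3 \eta)$.
Substituting back $\eta = \xi + 2\tau$, $\sigma = \tau$: $\theta(\xi,\tau) = u(\xi + 2\tau, \tau)$.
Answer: $\theta(\xi, \tau) = e^{-8 \tau} \sin(8 \tau + 4 \xi) + e^{-\tau/2} \sin(2 \tau + \xi) - 3 e^{-9 \tau/2} \sin(6 \tau + 3 \xi)$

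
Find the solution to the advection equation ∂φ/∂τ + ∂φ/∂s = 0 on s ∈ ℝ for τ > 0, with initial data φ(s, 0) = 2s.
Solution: By characteristics (ds/dτ = 1), φ(s,τ) = f(s - τ) with f = φ(·, 0).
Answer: φ(s, τ) = 2s - 2τ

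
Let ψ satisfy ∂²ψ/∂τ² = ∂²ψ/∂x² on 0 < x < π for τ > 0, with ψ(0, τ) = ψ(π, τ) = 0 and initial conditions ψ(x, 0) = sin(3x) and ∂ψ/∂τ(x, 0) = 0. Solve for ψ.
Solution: Using separation of variables ψ = X(x)T(τ):
Eigenfunctions: sin(nx), n = 1, 2, 3, ...
General solution: ψ(x, τ) = Σ [A_n cos(n τ) + B_n sin(n τ)] sin(nx)
From ψ(x,0) = sin(3x): A_3=1. From ψ_τ(x,0) = 0: all B_n = 0.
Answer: ψ(x, τ) = sin(3x)cos(3τ)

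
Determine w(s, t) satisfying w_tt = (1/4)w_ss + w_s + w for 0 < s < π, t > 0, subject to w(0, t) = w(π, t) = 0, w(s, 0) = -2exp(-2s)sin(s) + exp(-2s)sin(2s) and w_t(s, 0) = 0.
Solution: Substitute w = exp(-2s)u.
Then w_s = exp(-2s)(u_s - 2u), w_ss = exp(-2s)(u_ss - 4u_s + 4u), w_tt = exp(-2s)u_tt; substituting and dividing by exp(-2s), the lower-order terms cancel: u_tt = (1/4)u_ss (standard wave equation).
Data for u: u(s,0) = exp(2s)w(s,0) = -2sin(s) + sin(2s); u_t(s,0) = exp(2s)w_t(s,0) = 0. The boundary conditions carry over: u(0,t) = u(π,t) = 0.
Separating variables: u = Σ [A_n cos(ω_n t) + B_n sin(ω_n t)] sin(ns), ω_n = n/2. From ICs: A_1=-2, A_2=1.
So u(s,t) = -2sin(s)cos(t/2) + sin(2s)cos(t), and w(s,t) = exp(-2s)u(s,t).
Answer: w(s, t) = -2exp(-2s)sin(s)cos(t/2) + exp(-2s)sin(2s)cos(t)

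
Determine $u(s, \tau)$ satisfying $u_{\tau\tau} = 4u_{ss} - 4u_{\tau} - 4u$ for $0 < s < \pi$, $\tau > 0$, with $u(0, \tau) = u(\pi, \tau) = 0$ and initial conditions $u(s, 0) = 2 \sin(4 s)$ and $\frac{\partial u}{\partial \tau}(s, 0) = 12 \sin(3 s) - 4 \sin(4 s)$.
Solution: Substitute $u = e^{-2\tau}w$.
Then $u_{\tau} = e^{-2\tau}(w_{\tau} - 2w)$, $u_{\tau\tau} = e^{-2\tau}(w_{\tau\tau} - 4w_{\tau} + 4w)$, $u_{ss} = e^{-2\tau}w_{ss}$; substituting and dividing by $e^{-2\tau}$, the lower-order terms cancel: $w_{\tau\tau} = 4w_{ss}$ (standard wave equation).
Data for $w$: $w(s,0) = u(s,0) = 2 \sin(4 s)$; $w_{\tau}(s,0) = u_{\tau}(s,0) + 2u(s,0) = 12 \sin(3 s)$. The boundary conditions carry over: $w(0,\tau) = w(\pi,\tau) = 0$.
Separating variables: $w = \sum [A_n \cos(\omega_n \tau) + B_n \sin(\omega_n \tau)] \sin(ns)$, $\omega_n = 2n$. From ICs ($B_n$ = velocity coefficient / $\omega_n$): $A_4=2, B_3=2$.
So $w(s,\tau) = 2 \sin(3 s) \sin(6 \tau) + 2 \sin(4 s) \cos(8 \tau)$, and $u(s,\tau) = e^{-2\tau}w(s,\tau)$.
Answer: $u(s, \tau) = 2 e^{-2 \tau} \sin(6 \tau) \sin(3 s) + 2 e^{-2 \tau} \sin(4 s) \cos(8 \tau)$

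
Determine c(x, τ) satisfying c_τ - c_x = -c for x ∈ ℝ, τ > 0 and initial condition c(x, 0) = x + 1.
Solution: Substitute c = exp(-τ)u, i.e. u = exp(τ)c.
By the product rule, c_τ = exp(-τ)(u_τ - u), c_x = exp(-τ)u_x.
Substituting into the PDE and dividing by exp(-τ): u_τ - u - u_x = -u.
The lower-order terms cancel, leaving the standard advection equation u_τ - u_x = 0.
Initial data for u: u(x,0) = c(x,0) = x + 1.
Solve for u:
  By method of characteristics (waves move left with speed 1):
  Along characteristics x + τ = const, u is constant, so u(x,τ) = f(x + τ) with f = u(·, 0).
Hence u(x,τ) = x + τ + 1.
Transform back: c(x,τ) = exp(-τ)u(x,τ).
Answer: c(x, τ) = xexp(-τ) + τexp(-τ) + exp(-τ)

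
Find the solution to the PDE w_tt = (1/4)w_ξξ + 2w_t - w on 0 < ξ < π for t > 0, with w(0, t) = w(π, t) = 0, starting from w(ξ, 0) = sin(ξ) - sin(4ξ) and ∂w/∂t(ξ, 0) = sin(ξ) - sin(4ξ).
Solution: Substitute w = exp(t)u.
Then w_t = exp(t)(u_t + u), w_tt = exp(t)(u_tt + 2u_t + u), w_ξξ = exp(t)u_ξξ; substituting and dividing by exp(t), the lower-order terms cancel: u_tt = (1/4)u_ξξ (standard wave equation).
Data for u: u(ξ,0) = w(ξ,0) = sin(ξ) - sin(4ξ); u_t(ξ,0) = w_t(ξ,0) - w(ξ,0) = 0. The boundary conditions carry over: u(0,t) = u(π,t) = 0.
Separating variables: u = Σ [A_n cos(ω_n t) + B_n sin(ω_n t)] sin(nξ), ω_n = n/2. From ICs: A_1=1, A_4=-1.
So u(ξ,t) = sin(ξ)cos(t/2) - sin(4ξ)cos(2t), and w(ξ,t) = exp(t)u(ξ,t).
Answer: w(ξ, t) = exp(t)sin(ξ)cos(t/2) - exp(t)sin(4ξ)cos(2t)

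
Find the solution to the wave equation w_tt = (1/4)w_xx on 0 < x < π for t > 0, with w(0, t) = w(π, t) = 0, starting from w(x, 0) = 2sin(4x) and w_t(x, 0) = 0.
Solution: Using separation of variables w = X(x)T(t):
Eigenfunctions: sin(nx), n = 1, 2, 3, ...
General solution: w(x, t) = Σ [A_n cos(n t/2) + B_n sin(n t/2)] sin(nx)
From w(x,0) = 2sin(4x): A_4=2. From w_t(x,0) = 0: all B_n = 0.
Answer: w(x, t) = 2sin(4x)cos(2t)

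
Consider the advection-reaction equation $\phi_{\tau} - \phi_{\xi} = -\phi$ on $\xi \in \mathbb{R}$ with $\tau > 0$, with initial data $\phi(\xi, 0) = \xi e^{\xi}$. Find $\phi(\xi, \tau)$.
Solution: Substitute $\phi = e^{\xi}u$.
Then $\phi_{\xi} = e^{\xi}(u_{\xi} + u)$, $\phi_{\tau} = e^{\xi}u_{\tau}$; substituting and dividing by $e^{\xi}$, the lower-order terms cancel: $u_{\tau} - u_{\xi} = 0$ (standard advection equation).
Data for $u$: $u(\xi,0) = e^{-\xi}\phi(\xi,0) = \xi$.
By characteristics ($d\xi/d\tau = -1$), $u(\xi,\tau) = f(\xi + \tau)$ with $f = u( \cdot , 0)$.
So $u(\xi,\tau) = \xi + \tau$, and $\phi(\xi,\tau) = e^{\xi}u(\xi,\tau)$.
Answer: $\phi(\xi, \tau) = \tau e^{\xi} + \xi e^{\xi}$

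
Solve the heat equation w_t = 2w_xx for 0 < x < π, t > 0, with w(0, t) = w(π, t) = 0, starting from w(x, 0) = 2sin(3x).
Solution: Using separation of variables w = X(x)T(t):
Eigenfunctions: sin(nx), n = 1, 2, 3, ...
General solution: w(x, t) = Σ c_n sin(nx) exp(-2n² t)
Matching w(x,0) = 2sin(3x) term by term: c_3=2.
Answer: w(x, t) = 2exp(-18t)sin(3x)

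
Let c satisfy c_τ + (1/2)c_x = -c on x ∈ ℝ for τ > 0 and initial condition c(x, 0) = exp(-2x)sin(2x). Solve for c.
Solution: Substitute c = exp(-2x)u, i.e. u = exp(2x)c.
By the product rule, c_x = exp(-2x)(u_x - 2u), c_τ = exp(-2x)u_τ.
Substituting into the PDE and dividing by exp(-2x): u_τ + (1/2)(u_x - 2u) = -u.
The lower-order terms cancel, leaving the standard advection equation u_τ + (1/2)u_x = 0.
Initial data for u: u(x,0) = exp(2x)c(x,0) = sin(2x).
Solve for u:
  By method of characteristics (waves move right with speed 1/2):
  Along characteristics x - (1/2)τ = const, u is constant, so u(x,τ) = f(x - (1/2)τ) with f = u(·, 0).
Hence u(x,τ) = sin(2x - τ).
Transform back: c(x,τ) = exp(-2x)u(x,τ).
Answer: c(x, τ) = exp(-2x)sin(2x - τ)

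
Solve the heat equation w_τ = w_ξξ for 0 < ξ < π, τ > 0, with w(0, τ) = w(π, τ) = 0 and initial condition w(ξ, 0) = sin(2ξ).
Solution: Using separation of variables w = X(ξ)T(τ):
Eigenfunctions: sin(nξ), n = 1, 2, 3, ...
General solution: w(ξ, τ) = Σ c_n sin(nξ) exp(-n² τ)
Matching w(ξ,0) = sin(2ξ) term by term: c_2=1.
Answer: w(ξ, τ) = exp(-4τ)sin(2ξ)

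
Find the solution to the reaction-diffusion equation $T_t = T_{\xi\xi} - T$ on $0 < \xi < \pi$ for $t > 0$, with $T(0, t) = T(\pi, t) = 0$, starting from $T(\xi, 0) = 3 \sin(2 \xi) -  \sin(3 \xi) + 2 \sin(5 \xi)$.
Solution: Substitute $T = e^{-t}u$.
Then $T_t = e^{-t}(u_t - u)$, $T_{\xi\xi} = e^{-t}u_{\xi\xi}$; substituting and dividing by $e^{-t}$, the lower-order terms cancel: $u_t = u_{\xi\xi}$ (standard heat equation).
Data for $u$: $u(\xi,0) = T(\xi,0) = 3 \sin(2 \xi) - \sin(3 \xi) + 2 \sin(5 \xi)$. The boundary conditions carry over: $u(0,t) = u(\pi,t) = 0$.
Separating variables: $u = \sum c_n e^{-n^2t} \sin(n\xi)$. From $u(\xi,0) = 3 \sin(2 \xi) - \sin(3 \xi) + 2 \sin(5 \xi)$: $c_2=3, c_3=-1, c_5=2$.
So $u(\xi,t) = 3 e^{-4 t} \sin(2 \xi) - e^{-9 t} \sin(3 \xi) + 2 e^{-25 t} \sin(5 \xi)$, and $T(\xi,t) = e^{-t}u(\xi,t)$.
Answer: $T(\xi, t) = 3 e^{-5 t} \sin(2 \xi) -  e^{-10 t} \sin(3 \xi) + 2 e^{-26 t} \sin(5 \xi)$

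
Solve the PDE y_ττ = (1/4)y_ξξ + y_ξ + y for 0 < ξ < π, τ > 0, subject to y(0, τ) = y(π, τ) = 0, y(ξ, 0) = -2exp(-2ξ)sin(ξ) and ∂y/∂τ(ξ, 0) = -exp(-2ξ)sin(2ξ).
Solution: Substitute y = exp(-2ξ)u, i.e. u = exp(2ξ)y.
By the product rule, y_ξ = exp(-2ξ)(u_ξ - 2u), y_ξξ = exp(-2ξ)(u_ξξ - 4u_ξ + 4u), y_ττ = exp(-2ξ)u_ττ.
Substituting into the PDE and dividing by exp(-2ξ): u_ττ = (1/4)(u_ξξ - 4u_ξ + 4u) + (u_ξ - 2u) + u.
The lower-order terms cancel, leaving the standard wave equation u_ττ = (1/4)u_ξξ.
Initial data for u: u(ξ,0) = exp(2ξ)y(ξ,0) = -2sin(ξ); u_τ(ξ,0) = exp(2ξ)y_τ(ξ,0) = -sin(2ξ). The boundary conditions carry over: u(0,τ) = u(π,τ) = 0.
Solve for u:
  Using separation of variables u = X(ξ)T(τ):
  Eigenfunctions: sin(nξ), n = 1, 2, 3, ...
  General solution: u(ξ, τ) = Σ [A_n cos(n τ/2) + B_n sin(n τ/2)] sin(nξ)
  From u(ξ,0) = -2sin(ξ): A_1=-2. From u_τ(ξ,0) = -sin(2ξ), using u_τ(ξ,0) = Σ ω_n B_n sin(nξ) with ω_n = n/2: B_2 = (-1)/1 = -1.
Hence u(ξ,τ) = -2sin(ξ)cos(τ/2) - sin(2ξ)sin(τ).
Transform back: y(ξ,τ) = exp(-2ξ)u(ξ,τ).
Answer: y(ξ, τ) = -2exp(-2ξ)sin(ξ)cos(τ/2) - exp(-2ξ)sin(2ξ)sin(τ)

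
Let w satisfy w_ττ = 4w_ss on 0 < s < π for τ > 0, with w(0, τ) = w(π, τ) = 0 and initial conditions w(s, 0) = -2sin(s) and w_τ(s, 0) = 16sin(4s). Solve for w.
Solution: Separating variables: w = Σ [A_n cos(ω_n τ) + B_n sin(ω_n τ)] sin(ns), ω_n = 2n. From ICs (B_n = velocity coefficient / ω_n): A_1=-2, B_4=2.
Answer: w(s, τ) = -2sin(s)cos(2τ) + 2sin(4s)sin(8τ)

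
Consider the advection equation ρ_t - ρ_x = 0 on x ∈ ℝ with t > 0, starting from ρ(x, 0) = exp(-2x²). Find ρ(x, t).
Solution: By method of characteristics (waves move left with speed 1):
Along characteristics x + t = const, ρ is constant, so ρ(x,t) = f(x + t) with f = ρ(·, 0).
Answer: ρ(x, t) = exp(-2(t + x)²)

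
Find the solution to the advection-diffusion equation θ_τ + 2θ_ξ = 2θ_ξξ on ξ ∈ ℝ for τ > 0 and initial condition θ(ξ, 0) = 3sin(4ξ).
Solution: Moving frame: η = ξ - 2τ, σ = τ, θ = u(η,σ), so θ_τ = u_σ - 2u_η and θ_ξξ = u_ηη.
Hence θ_τ + 2θ_ξ = u_σ and the PDE becomes the heat equation u_σ = 2u_ηη on η ∈ ℝ.
Initial data: u(η,0) = θ(η,0) = 3sin(4η). Each mode sin(nη) decays as exp(-2n²σ) on ℝ, so u(η,σ) = Σ c_n exp(-2n²σ) sin(nη) with c_4=3: u(η,σ) = 3exp(-32σ)sin(4η).
Substituting back: θ(ξ,τ) = u(ξ - 2τ, τ).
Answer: θ(ξ, τ) = 3exp(-32τ)sin(4ξ - 8τ)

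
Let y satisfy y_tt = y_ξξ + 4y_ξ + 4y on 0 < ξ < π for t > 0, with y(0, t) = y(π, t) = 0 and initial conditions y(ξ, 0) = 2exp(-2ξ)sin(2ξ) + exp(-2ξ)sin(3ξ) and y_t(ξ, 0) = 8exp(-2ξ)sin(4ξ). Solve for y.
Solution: Substitute y = exp(-2ξ)u, i.e. u = exp(2ξ)y.
By the product rule, y_ξ = exp(-2ξ)(u_ξ - 2u), y_ξξ = exp(-2ξ)(u_ξξ - 4u_ξ + 4u), y_tt = exp(-2ξ)u_tt.
Substituting into the PDE and dividing by exp(-2ξ): u_tt = (u_ξξ - 4u_ξ + 4u) + 4(u_ξ - 2u) + 4u.
The lower-order terms cancel, leaving the standard wave equation u_tt = u_ξξ.
Initial data for u: u(ξ,0) = exp(2ξ)y(ξ,0) = 2sin(2ξ) + sin(3ξ); u_t(ξ,0) = exp(2ξ)y_t(ξ,0) = 8sin(4ξ). The boundary conditions carry over: u(0,t) = u(π,t) = 0.
Solve for u:
  Using separation of variables u = X(ξ)T(t):
  Eigenfunctions: sin(nξ), n = 1, 2, 3, ...
  General solution: u(ξ, t) = Σ [A_n cos(n t) + B_n sin(n t)] sin(nξ)
  From u(ξ,0) = 2sin(2ξ) + sin(3ξ): A_2=2, A_3=1. From u_t(ξ,0) = 8sin(4ξ), using u_t(ξ,0) = Σ ω_n B_n sin(nξ) with ω_n = n: B_4 = 8/4 = 2.
Hence u(ξ,t) = 2sin(4t)sin(4ξ) + 2sin(2ξ)cos(2t) + sin(3ξ)cos(3t).
Transform back: y(ξ,t) = exp(-2ξ)u(ξ,t).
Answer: y(ξ, t) = 2exp(-2ξ)sin(4t)sin(4ξ) + 2exp(-2ξ)sin(2ξ)cos(2t) + exp(-2ξ)sin(3ξ)cos(3t)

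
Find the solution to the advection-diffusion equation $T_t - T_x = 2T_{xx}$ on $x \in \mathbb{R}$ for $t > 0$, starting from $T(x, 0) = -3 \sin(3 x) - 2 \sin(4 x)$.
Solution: Change to a moving frame: let $\eta = x + t$, $\sigma = t$ and write $T(x,t) = u(\eta,\sigma)$.
By the chain rule $T_t = u_{\sigma} + u_{\eta}$, $T_x = u_{\eta}$, $T_{xx} = u_{\eta\eta}$.
Then $T_t - T_x = u_{\sigma}$: the advection term cancels and the PDE becomes the heat equation $u_{\sigma} = 2u_{\eta\eta}$ on $\eta \in \mathbb{R}$.
Initial data: $u(\eta,0) = T(\eta,0) = -3 \sin(3 \eta) - 2 \sin(4 \eta)$.
On $\eta \in \mathbb{R}$ each mode satisfies $(\sin(n\eta))'' = -n^2 \sin(n\eta)$, so $e^{-2n^2\sigma} \sin(n\eta)$ solves the heat equation; by superposition $u(\eta,\sigma) = \sum c_n e^{-2n^2\sigma} \sin(n\eta)$.
Reading off the coefficients: $c_3=-3, c_4=-2$, so $u(\eta,\sigma) = -3 e^{-18 \sigma} \sin(3 \eta) - 2 e^{-32 \sigma} \sin(4 \eta)$.
Substituting back $\eta = x + t$, $\sigma = t$: $T(x,t) = u(x + t, t)$.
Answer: $T(x, t) = -3 e^{-18 t} \sin(3 t + 3 x) - 2 e^{-32 t} \sin(4 t + 4 x)$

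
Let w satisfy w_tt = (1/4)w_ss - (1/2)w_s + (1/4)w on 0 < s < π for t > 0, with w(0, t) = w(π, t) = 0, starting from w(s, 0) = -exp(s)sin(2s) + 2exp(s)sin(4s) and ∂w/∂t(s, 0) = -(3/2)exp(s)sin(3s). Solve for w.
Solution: Substitute w = exp(s)u, i.e. u = exp(-s)w.
By the product rule, w_s = exp(s)(u_s + u), w_ss = exp(s)(u_ss + 2u_s + u), w_tt = exp(s)u_tt.
Substituting into the PDE and dividing by exp(s): u_tt = (1/4)(u_ss + 2u_s + u) - (1/2)(u_s + u) + (1/4)u.
The lower-order terms cancel, leaving the standard wave equation u_tt = (1/4)u_ss.
Initial data for u: u(s,0) = exp(-s)w(s,0) = -sin(2s) + 2sin(4s); u_t(s,0) = exp(-s)w_t(s,0) = -(3/2)sin(3s). The boundary conditions carry over: u(0,t) = u(π,t) = 0.
Solve for u:
  Using separation of variables u = X(s)T(t):
  Eigenfunctions: sin(ns), n = 1, 2, 3, ...
  General solution: u(s, t) = Σ [A_n cos(n t/2) + B_n sin(n t/2)] sin(ns)
  From u(s,0) = -sin(2s) + 2sin(4s): A_2=-1, A_4=2. From u_t(s,0) = -(3/2)sin(3s), using u_t(s,0) = Σ ω_n B_n sin(ns) with ω_n = n/2: B_3 = (-3/2)/(3/2) = -1.
Hence u(s,t) = -sin(2s)cos(t) - sin(3s)sin(3t/2) + 2sin(4s)cos(2t).
Transform back: w(s,t) = exp(s)u(s,t).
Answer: w(s, t) = -exp(s)sin(2s)cos(t) - exp(s)sin(3s)sin(3t/2) + 2exp(s)sin(4s)cos(2t)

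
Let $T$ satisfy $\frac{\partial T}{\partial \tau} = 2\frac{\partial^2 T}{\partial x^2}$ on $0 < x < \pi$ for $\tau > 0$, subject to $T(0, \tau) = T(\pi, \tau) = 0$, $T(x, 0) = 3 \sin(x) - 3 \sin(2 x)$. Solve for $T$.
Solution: Using separation of variables $T = X(x)G(\tau)$:
Eigenfunctions: $\sin(nx)$, $n = 1, 2, 3, \ldots$
General solution: $T(x, \tau) = \sum c_n \sin(nx) e^{-2n^2 \tau}$
Matching $T(x,0) = 3 \sin(x) - 3 \sin(2 x)$ term by term: $c_1=3, c_2=-3$.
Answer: $T(x, \tau) = 3 e^{-2 \tau} \sin(x) - 3 e^{-8 \tau} \sin(2 x)$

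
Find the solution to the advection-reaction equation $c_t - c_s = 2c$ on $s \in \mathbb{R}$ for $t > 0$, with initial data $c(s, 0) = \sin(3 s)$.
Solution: Substitute $c = e^{2t}u$.
Then $c_t = e^{2t}(u_t + 2u)$, $c_s = e^{2t}u_s$; substituting and dividing by $e^{2t}$, the lower-order terms cancel: $u_t - u_s = 0$ (standard advection equation).
Data for $u$: $u(s,0) = c(s,0) = \sin(3 s)$.
By characteristics ($ds/dt = -1$), $u(s,t) = f(s + t)$ with $f = u( \cdot , 0)$.
So $u(s,t) = \sin(3 s + 3 t)$, and $c(s,t) = e^{2t}u(s,t)$.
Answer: $c(s, t) = e^{2 t} \sin(3 s + 3 t)$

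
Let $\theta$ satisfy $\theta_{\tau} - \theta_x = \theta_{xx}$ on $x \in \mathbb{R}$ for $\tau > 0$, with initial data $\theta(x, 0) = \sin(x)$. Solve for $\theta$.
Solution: Change to a moving frame: let $\eta = x + \tau$, $\sigma = \tau$ and write $\theta(x,\tau) = u(\eta,\sigma)$.
By the chain rule $\theta_{\tau} = u_{\sigma} + u_{\eta}$, $\theta_x = u_{\eta}$, $\theta_{xx} = u_{\eta\eta}$.
Then $\theta_{\tau} - \theta_x = u_{\sigma}$: the advection term cancels and the PDE becomes the heat equation $u_{\sigma} = u_{\eta\eta}$ on $\eta \in \mathbb{R}$.
Initial data: $u(\eta,0) = \theta(\eta,0) = \sin(\eta)$.
On $\eta \in \mathbb{R}$ each mode satisfies $(\sin(n\eta))'' = -n^2 \sin(n\eta)$, so $e^{-n^2\sigma} \sin(n\eta)$ solves the heat equation; by superposition $u(\eta,\sigma) = \sum c_n e^{-n^2\sigma} \sin(n\eta)$.
Reading off the coefficients: $c_1=1$, so $u(\eta,\sigma) = e^{-\sigma} \sin(\eta)$.
Substituting back $\eta = x + \tau$, $\sigma = \tau$: $\theta(x,\tau) = u(x + \tau, \tau)$.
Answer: $\theta(x, \tau) = e^{-\tau} \sin(\tau + x)$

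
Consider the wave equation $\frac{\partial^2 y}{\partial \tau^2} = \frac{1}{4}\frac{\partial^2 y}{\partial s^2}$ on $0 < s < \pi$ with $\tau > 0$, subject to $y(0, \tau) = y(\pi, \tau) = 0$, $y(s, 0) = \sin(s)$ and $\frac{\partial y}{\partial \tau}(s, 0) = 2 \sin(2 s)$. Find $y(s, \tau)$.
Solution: Separating variables: $y = \sum [A_n \cos(\omega_n \tau) + B_n \sin(\omega_n \tau)] \sin(ns)$, $\omega_n = n/2$. From ICs ($B_n$ = velocity coefficient / $\omega_n$): $A_1=1, B_2=2$.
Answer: $y(s, \tau) = 2 \sin(\tau) \sin(2 s) + \sin(s) \cos(\tau/2)$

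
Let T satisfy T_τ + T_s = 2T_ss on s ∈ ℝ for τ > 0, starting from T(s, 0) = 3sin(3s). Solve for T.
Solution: Change to a moving frame: let η = s - τ, σ = τ and write T(s,τ) = u(η,σ).
By the chain rule T_τ = u_σ - u_η, T_s = u_η, T_ss = u_ηη.
Then T_τ + T_s = u_σ: the advection term cancels and the PDE becomes the heat equation u_σ = 2u_ηη on η ∈ ℝ.
Initial data: u(η,0) = T(η,0) = 3sin(3η).
On η ∈ ℝ each mode satisfies (sin(nη))″ = -n² sin(nη), so exp(-2n²σ) sin(nη) solves the heat equation; by superposition u(η,σ) = Σ c_n exp(-2n²σ) sin(nη).
Reading off the coefficients: c_3=3, so u(η,σ) = 3exp(-18σ)sin(3η).
Substituting back η = s - τ, σ = τ: T(s,τ) = u(s - τ, τ).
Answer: T(s, τ) = 3exp(-18τ)sin(3s - 3τ)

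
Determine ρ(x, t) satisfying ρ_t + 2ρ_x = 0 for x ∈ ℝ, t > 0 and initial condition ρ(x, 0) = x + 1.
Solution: By characteristics (dx/dt = 2), ρ(x,t) = f(x - 2t) with f = ρ(·, 0).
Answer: ρ(x, t) = -2t + x + 1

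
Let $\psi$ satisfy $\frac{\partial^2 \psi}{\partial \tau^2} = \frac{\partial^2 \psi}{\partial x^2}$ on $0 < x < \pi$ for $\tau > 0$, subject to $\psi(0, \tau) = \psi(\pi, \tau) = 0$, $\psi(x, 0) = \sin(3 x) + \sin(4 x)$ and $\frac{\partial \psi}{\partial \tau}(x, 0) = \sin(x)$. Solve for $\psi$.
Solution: Using separation of variables $\psi = X(x)T(\tau)$:
Eigenfunctions: $\sin(nx)$, $n = 1, 2, 3, \ldots$
General solution: $\psi(x, \tau) = \sum [A_n \cos(n \tau) + B_n \sin(n \tau)] \sin(nx)$
From $\psi(x,0) = \sin(3 x) + \sin(4 x)$: $A_3=1, A_4=1$. From $\psi_{\tau}(x,0) = \sin(x)$, using $\psi_{\tau}(x,0) = \sum \omega_n B_n \sin(nx)$ with $\omega_n = n$: $B_1 = 1/1 = 1$.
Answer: $\psi(x, \tau) = \sin(\tau) \sin(x) + \sin(3 x) \cos(3 \tau) + \sin(4 x) \cos(4 \tau)$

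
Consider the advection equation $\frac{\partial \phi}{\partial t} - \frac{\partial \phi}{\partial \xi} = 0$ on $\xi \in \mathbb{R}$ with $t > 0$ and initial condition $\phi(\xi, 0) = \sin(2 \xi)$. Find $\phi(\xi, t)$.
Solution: By characteristics ($d\xi/dt = -1$), $\phi(\xi,t) = f(\xi + t)$ with $f = \phi( \cdot , 0)$.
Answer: $\phi(\xi, t) = \sin(2 \xi + 2 t)$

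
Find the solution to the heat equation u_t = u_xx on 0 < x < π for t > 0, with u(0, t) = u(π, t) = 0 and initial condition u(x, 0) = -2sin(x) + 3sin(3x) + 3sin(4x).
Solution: Using separation of variables u = X(x)T(t):
Eigenfunctions: sin(nx), n = 1, 2, 3, ...
General solution: u(x, t) = Σ c_n sin(nx) exp(-n² t)
Matching u(x,0) = -2sin(x) + 3sin(3x) + 3sin(4x) term by term: c_1=-2, c_3=3, c_4=3.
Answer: u(x, t) = -2exp(-t)sin(x) + 3exp(-9t)sin(3x) + 3exp(-16t)sin(4x)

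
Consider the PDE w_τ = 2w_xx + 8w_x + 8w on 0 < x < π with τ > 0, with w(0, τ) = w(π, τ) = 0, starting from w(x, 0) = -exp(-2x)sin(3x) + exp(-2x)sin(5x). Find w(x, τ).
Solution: Substitute w = exp(-2x)u.
Then w_x = exp(-2x)(u_x - 2u), w_xx = exp(-2x)(u_xx - 4u_x + 4u), w_τ = exp(-2x)u_τ; substituting and dividing by exp(-2x), the lower-order terms cancel: u_τ = 2u_xx (standard heat equation).
Data for u: u(x,0) = exp(2x)w(x,0) = -sin(3x) + sin(5x). The boundary conditions carry over: u(0,τ) = u(π,τ) = 0.
Separating variables: u = Σ c_n exp(-2n²τ) sin(nx). From u(x,0) = -sin(3x) + sin(5x): c_3=-1, c_5=1.
So u(x,τ) = -exp(-18τ)sin(3x) + exp(-50τ)sin(5x), and w(x,τ) = exp(-2x)u(x,τ).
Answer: w(x, τ) = -exp(-2x)exp(-18τ)sin(3x) + exp(-2x)exp(-50τ)sin(5x)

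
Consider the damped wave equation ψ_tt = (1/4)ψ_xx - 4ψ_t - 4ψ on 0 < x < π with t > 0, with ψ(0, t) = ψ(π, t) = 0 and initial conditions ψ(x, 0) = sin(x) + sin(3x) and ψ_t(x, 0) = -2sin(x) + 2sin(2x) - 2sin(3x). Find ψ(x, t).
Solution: Substitute ψ = exp(-2t)u.
Then ψ_t = exp(-2t)(u_t - 2u), ψ_tt = exp(-2t)(u_tt - 4u_t + 4u), ψ_xx = exp(-2t)u_xx; substituting and dividing by exp(-2t), the lower-order terms cancel: u_tt = (1/4)u_xx (standard wave equation).
Data for u: u(x,0) = ψ(x,0) = sin(x) + sin(3x); u_t(x,0) = ψ_t(x,0) + 2ψ(x,0) = 2sin(2x). The boundary conditions carry over: u(0,t) = u(π,t) = 0.
Separating variables: u = Σ [A_n cos(ω_n t) + B_n sin(ω_n t)] sin(nx), ω_n = n/2. From ICs (B_n = velocity coefficient / ω_n): A_1=1, A_3=1, B_2=2.
So u(x,t) = 2sin(t)sin(2x) + sin(x)cos(t/2) + sin(3x)cos(3t/2), and ψ(x,t) = exp(-2t)u(x,t).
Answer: ψ(x, t) = 2exp(-2t)sin(t)sin(2x) + exp(-2t)sin(x)cos(t/2) + exp(-2t)sin(3x)cos(3t/2)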